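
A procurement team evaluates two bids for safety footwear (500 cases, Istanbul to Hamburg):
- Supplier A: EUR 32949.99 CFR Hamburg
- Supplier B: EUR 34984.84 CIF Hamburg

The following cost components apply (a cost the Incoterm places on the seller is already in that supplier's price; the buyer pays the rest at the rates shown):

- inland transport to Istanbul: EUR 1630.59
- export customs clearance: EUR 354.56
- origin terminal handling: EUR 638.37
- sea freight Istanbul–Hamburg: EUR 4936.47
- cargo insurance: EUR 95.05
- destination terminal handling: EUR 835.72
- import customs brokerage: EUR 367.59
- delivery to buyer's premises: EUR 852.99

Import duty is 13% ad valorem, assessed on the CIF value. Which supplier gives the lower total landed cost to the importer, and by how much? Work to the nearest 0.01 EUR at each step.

Supplier A is cheaper by EUR 2191.97

Supplier A (CFR):
CIF value = CFR price + insurance = 32949.99 + 95.05 = 33045.04
Import duty = 33045.04 × 13% = 4295.86
Buyer bears (A): 95.05 + 835.72 + 367.59 + 852.99 = 2151.35
Landed cost (A) = invoice 32949.99 + 2151.35 + duty 4295.86 = 39397.20
Supplier B (CIF):
The CIF price already equals the CIF value: 34984.84
Import duty = 34984.84 × 13% = 4548.03
Buyer bears (B): 835.72 + 367.59 + 852.99 = 2056.30
Landed cost (B) = invoice 34984.84 + 2056.30 + duty 4548.03 = 41589.17
Difference = |39397.20 − 41589.17| = 2191.97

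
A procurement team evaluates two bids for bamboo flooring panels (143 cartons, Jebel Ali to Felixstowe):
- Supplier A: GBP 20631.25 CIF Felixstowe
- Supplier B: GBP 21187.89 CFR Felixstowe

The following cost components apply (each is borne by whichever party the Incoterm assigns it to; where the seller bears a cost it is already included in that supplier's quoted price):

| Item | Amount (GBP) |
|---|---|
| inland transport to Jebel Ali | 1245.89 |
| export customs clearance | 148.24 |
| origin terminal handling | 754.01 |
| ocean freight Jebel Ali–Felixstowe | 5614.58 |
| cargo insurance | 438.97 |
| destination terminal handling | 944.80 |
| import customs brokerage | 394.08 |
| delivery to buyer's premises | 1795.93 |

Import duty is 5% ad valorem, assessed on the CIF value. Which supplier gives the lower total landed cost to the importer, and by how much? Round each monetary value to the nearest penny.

Supplier A is cheaper by GBP 1045.39

Supplier A (CIF):
The CIF price already equals the CIF value: 20631.25
Import duty = 20631.25 × 5% = 1031.56
Buyer bears (A): 944.80 + 394.08 + 1795.93 = 3134.81
Landed cost (A) = invoice 20631.25 + 3134.81 + duty 1031.56 = 24797.62
Supplier B (CFR):
CIF value = CFR price + insurance = 21187.89 + 438.97 = 21626.86
Import duty = 21626.86 × 5% = 1081.34
Buyer bears (B): 438.97 + 944.80 + 394.08 + 1795.93 = 3573.78
Landed cost (B) = invoice 21187.89 + 3573.78 + duty 1081.34 = 25843.01
Difference = |24797.62 − 25843.01| = 1045.39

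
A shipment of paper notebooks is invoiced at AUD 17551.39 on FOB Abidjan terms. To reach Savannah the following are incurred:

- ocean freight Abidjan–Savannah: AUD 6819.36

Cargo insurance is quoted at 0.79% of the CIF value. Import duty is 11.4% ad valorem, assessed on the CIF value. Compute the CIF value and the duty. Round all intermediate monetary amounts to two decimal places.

CIF value: AUD 24564.81; import duty: AUD 2800.39

Let C be the CIF value. C = FOB price + freight + 0.79% × C
C − 0.79% × C = 17551.39 + 6819.36
0.9921 × C = 24370.75
C = 24370.75 / 0.9921 = 24564.81
Insurance premium = 0.79% × 24564.81 = 194.06
Import duty = 24564.81 × 11.4% = 2800.39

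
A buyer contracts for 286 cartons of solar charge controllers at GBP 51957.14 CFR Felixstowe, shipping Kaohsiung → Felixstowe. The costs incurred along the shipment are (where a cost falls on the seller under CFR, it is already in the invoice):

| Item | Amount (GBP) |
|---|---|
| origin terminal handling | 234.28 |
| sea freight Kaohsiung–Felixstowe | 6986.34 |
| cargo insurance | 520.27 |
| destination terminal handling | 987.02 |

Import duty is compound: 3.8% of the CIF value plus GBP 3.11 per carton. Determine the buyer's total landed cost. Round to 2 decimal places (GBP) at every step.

Total landed cost: GBP 56348.03

CFR: the seller pays costs through ocean freight to the destination port, but not insurance.
Already in the invoice (seller's account under CFR): origin terminal, freight — exclude.
CIF value = CFR price + insurance = 51957.14 + 520.27 = 52477.41
Ad valorem component: 52477.41 × 3.8% = 1994.14
Specific component: 286 × 3.11 = 889.46
Import duty = 1994.14 + 889.46 = 2883.60
Buyer bears: insurance 520.27 + destination terminal 987.02 + duty 2883.60 = 4390.89
Landed cost = invoice 51957.14 + 4390.89 = 56348.03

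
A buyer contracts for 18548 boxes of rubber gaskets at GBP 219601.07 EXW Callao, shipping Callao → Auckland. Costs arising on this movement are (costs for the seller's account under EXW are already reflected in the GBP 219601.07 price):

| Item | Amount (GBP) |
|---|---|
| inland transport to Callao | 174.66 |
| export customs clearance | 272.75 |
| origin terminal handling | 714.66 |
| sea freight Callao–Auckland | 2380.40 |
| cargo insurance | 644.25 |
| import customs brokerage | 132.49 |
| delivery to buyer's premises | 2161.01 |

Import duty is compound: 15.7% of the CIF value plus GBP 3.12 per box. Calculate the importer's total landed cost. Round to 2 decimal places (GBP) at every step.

EXW: the seller makes goods available at their premises; the buyer bears all onward costs.
CIF value = EXW price + inland to port + export clearance + origin terminal + freight + insurance = 219601.07 + 174.66 + 272.75 + 714.66 + 2380.40 + 644.25 = 223787.79
Ad valorem component: 223787.79 × 15.7% = 35134.68
Specific component: 18548 × 3.12 = 57869.76
Import duty = 35134.68 + 57869.76 = 93004.44
Buyer bears: inland to port 174.66 + export clearance 272.75 + origin terminal 714.66 + freight 2380.40 + insurance 644.25 + brokerage 132.49 + delivery 2161.01 + duty 93004.44 = 99484.66
Landed cost = invoice 219601.07 + 99484.66 = 319085.73

Total landed cost: GBP 319085.73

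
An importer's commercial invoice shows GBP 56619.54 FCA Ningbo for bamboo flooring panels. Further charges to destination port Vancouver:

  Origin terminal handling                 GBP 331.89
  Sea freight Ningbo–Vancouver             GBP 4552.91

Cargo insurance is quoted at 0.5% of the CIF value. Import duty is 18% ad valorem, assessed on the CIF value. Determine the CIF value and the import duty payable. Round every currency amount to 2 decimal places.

Let C be the CIF value. C = FCA price + pre-shipment costs + freight + 0.5% × C
C − 0.5% × C = 56619.54 + 331.89 + 4552.91
0.995 × C = 61504.34
C = 61504.34 / 0.995 = 61813.41
Insurance premium = 0.5% × 61813.41 = 309.07
Import duty = 61813.41 × 18% = 11126.41

CIF value: GBP 61813.41; import duty: GBP 11126.41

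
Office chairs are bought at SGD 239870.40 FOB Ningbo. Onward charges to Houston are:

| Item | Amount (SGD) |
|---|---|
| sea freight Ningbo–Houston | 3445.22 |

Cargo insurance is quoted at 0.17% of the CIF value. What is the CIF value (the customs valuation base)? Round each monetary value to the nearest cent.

CIF value: SGD 243729.96

Let C be the CIF value. C = FOB price + freight + 0.17% × C
C − 0.17% × C = 239870.40 + 3445.22
0.9983 × C = 243315.62
C = 243315.62 / 0.9983 = 243729.96
Insurance premium = 0.17% × 243729.96 = 414.34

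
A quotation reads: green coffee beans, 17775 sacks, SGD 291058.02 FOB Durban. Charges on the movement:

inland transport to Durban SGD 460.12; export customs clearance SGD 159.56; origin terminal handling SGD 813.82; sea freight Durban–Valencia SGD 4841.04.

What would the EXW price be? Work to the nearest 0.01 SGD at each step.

EXW price: SGD 289624.52

Not relevant to the conversion: freight — on the buyer under both terms; not part of either seller's price.
From FOB to EXW, the seller no longer bears: inland to port, export clearance, origin terminal.
EXW price = 291058.02 − 460.12 − 159.56 − 813.82 = 289624.52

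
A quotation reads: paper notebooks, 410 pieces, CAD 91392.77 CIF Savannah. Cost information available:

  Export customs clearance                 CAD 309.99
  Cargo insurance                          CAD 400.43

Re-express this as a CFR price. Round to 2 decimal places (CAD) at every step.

CFR price: CAD 90992.34

Not relevant to the conversion: export clearance — on the seller under both CIF and CFR; already in the CIF price and stays in the CFR price.
From CIF to CFR, the seller no longer bears: insurance.
CFR price = 91392.77 − 400.43 = 90992.34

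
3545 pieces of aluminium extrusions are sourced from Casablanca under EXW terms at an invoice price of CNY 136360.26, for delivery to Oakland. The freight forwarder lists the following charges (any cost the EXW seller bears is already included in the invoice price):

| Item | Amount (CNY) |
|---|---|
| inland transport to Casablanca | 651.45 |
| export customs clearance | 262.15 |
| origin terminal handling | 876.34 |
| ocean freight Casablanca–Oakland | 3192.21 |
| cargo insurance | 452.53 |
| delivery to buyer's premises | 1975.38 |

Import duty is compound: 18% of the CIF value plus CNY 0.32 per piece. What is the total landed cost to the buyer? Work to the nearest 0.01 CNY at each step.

EXW: the seller makes goods available at their premises; the buyer bears all onward costs.
CIF value = EXW price + inland to port + export clearance + origin terminal + freight + insurance = 136360.26 + 651.45 + 262.15 + 876.34 + 3192.21 + 452.53 = 141794.94
Ad valorem component: 141794.94 × 18% = 25523.09
Specific component: 3545 × 0.32 = 1134.40
Import duty = 25523.09 + 1134.40 = 26657.49
Buyer bears: inland to port 651.45 + export clearance 262.15 + origin terminal 876.34 + freight 3192.21 + insurance 452.53 + delivery 1975.38 + duty 26657.49 = 34067.55
Landed cost = invoice 136360.26 + 34067.55 = 170427.81

Total landed cost: CNY 170427.81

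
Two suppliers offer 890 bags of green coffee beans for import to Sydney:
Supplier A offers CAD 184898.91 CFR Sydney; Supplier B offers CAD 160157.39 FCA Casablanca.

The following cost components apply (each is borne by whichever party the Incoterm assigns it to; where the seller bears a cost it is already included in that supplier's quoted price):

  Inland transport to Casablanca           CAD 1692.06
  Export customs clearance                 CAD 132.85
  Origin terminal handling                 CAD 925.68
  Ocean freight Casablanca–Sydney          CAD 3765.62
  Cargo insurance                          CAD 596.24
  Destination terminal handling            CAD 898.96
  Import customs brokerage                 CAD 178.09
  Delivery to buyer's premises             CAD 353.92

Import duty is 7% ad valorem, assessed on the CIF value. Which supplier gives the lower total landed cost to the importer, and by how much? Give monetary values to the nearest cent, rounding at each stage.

Supplier B is cheaper by CAD 21453.73

Supplier A (CFR):
CIF value = CFR price + insurance = 184898.91 + 596.24 = 185495.15
Import duty = 185495.15 × 7% = 12984.66
Buyer bears (A): 596.24 + 898.96 + 178.09 + 353.92 = 2027.21
Landed cost (A) = invoice 184898.91 + 2027.21 + duty 12984.66 = 199910.78
Supplier B (FCA):
CIF value = FCA price + origin terminal + freight + insurance = 160157.39 + 925.68 + 3765.62 + 596.24 = 165444.93
Import duty = 165444.93 × 7% = 11581.15
Buyer bears (B): 925.68 + 3765.62 + 596.24 + 898.96 + 178.09 + 353.92 = 6718.51
Landed cost (B) = invoice 160157.39 + 6718.51 + duty 11581.15 = 178457.05
Difference = |199910.78 − 178457.05| = 21453.73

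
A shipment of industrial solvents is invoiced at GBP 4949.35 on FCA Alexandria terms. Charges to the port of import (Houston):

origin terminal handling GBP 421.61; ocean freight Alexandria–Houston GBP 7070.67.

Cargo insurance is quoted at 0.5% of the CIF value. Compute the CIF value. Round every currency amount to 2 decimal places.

Let C be the CIF value. C = FCA price + pre-shipment costs + freight + 0.5% × C
C − 0.5% × C = 4949.35 + 421.61 + 7070.67
0.995 × C = 12441.63
C = 12441.63 / 0.995 = 12504.15
Insurance premium = 0.5% × 12504.15 = 62.52

CIF value: GBP 12504.15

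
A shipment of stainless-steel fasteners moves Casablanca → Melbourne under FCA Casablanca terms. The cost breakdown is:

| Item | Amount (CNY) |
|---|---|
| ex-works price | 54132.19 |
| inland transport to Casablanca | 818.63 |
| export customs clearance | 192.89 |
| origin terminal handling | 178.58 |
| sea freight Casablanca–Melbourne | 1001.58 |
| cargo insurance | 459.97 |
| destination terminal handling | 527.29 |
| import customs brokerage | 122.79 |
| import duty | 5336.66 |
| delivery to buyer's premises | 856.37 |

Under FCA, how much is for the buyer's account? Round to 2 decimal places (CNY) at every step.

FCA: the seller delivers export-cleared goods to the carrier; the buyer bears costs from that point.
Seller's account: goods 54132.19 + inland to port 818.63 + export clearance 192.89 = 55143.71
Buyer's account: origin terminal 178.58 + freight 1001.58 + insurance 459.97 + destination terminal 527.29 + brokerage 122.79 + duty 5336.66 + delivery 856.37 = 8483.24

Buyer's account: CNY 8483.24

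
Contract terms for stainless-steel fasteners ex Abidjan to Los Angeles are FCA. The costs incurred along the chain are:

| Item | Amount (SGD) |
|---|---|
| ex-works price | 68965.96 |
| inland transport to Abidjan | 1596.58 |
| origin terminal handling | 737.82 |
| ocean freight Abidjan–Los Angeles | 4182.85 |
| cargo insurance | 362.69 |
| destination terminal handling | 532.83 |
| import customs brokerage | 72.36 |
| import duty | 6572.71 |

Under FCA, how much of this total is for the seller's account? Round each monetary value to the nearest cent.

Seller's account: SGD 70562.54

FCA: the seller delivers export-cleared goods to the carrier; the buyer bears costs from that point.
Seller's account: goods 68965.96 + inland to port 1596.58 = 70562.54
Buyer's account: origin terminal 737.82 + freight 4182.85 + insurance 362.69 + destination terminal 532.83 + brokerage 72.36 + duty 6572.71 = 12461.26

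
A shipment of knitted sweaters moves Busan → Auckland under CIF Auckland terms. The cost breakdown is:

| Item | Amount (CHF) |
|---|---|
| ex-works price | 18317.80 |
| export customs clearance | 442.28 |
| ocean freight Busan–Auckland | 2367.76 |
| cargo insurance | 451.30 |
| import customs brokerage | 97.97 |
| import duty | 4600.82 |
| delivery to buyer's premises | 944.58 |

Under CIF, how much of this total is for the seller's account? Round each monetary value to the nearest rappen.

CIF: the seller pays costs through ocean freight and marine insurance to the destination port.
Seller's account: goods 18317.80 + export clearance 442.28 + freight 2367.76 + insurance 451.30 = 21579.14
Buyer's account: brokerage 97.97 + duty 4600.82 + delivery 944.58 = 5643.37

Seller's account: CHF 21579.14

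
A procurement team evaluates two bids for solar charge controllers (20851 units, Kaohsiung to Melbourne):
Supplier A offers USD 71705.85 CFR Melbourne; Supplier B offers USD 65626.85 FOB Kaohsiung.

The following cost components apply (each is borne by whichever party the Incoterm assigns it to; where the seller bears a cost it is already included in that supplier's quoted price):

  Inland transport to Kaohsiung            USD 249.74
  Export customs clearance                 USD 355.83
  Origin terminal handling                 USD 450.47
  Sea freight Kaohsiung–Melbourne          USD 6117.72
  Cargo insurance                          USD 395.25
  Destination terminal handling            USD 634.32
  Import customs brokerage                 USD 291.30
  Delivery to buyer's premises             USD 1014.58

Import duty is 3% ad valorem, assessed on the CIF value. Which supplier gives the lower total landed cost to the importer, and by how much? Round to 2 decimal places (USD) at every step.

Supplier A (CFR):
CIF value = CFR price + insurance = 71705.85 + 395.25 = 72101.10
Import duty = 72101.10 × 3% = 2163.03
Buyer bears (A): 395.25 + 634.32 + 291.30 + 1014.58 = 2335.45
Landed cost (A) = invoice 71705.85 + 2335.45 + duty 2163.03 = 76204.33
Supplier B (FOB):
CIF value = FOB price + freight + insurance = 65626.85 + 6117.72 + 395.25 = 72139.82
Import duty = 72139.82 × 3% = 2164.19
Buyer bears (B): 6117.72 + 395.25 + 634.32 + 291.30 + 1014.58 = 8453.17
Landed cost (B) = invoice 65626.85 + 8453.17 + duty 2164.19 = 76244.21
Difference = |76204.33 − 76244.21| = 39.88

Supplier A is cheaper by USD 39.88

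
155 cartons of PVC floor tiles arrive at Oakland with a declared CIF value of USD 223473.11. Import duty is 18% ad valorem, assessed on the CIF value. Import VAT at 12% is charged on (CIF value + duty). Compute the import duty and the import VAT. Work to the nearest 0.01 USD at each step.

Import duty: USD 40225.16; import VAT: USD 31643.79

Import duty = 223473.11 × 18% = 40225.16
VAT base = CIF + duty = 223473.11 + 40225.16 = 263698.27
Import VAT = 263698.27 × 12% = 31643.79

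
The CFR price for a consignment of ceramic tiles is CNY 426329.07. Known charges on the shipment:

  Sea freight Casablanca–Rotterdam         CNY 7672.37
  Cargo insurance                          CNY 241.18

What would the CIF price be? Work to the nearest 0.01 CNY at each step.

Not relevant to the conversion: freight — on the seller under both CFR and CIF; already in the CFR price and stays in the CIF price.
From CFR to CIF, the seller additionally bears: insurance.
CIF price = 426329.07 + 241.18 = 426570.25

CIF price: CNY 426570.25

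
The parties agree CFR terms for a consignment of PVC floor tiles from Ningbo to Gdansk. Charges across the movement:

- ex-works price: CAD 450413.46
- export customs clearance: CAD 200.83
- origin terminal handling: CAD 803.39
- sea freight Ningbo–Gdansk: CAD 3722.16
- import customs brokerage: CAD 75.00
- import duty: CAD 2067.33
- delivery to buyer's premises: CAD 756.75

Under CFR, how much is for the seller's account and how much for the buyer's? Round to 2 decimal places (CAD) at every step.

Seller: CAD 455139.84; buyer: CAD 2899.08

CFR: the seller pays costs through ocean freight to the destination port, but not insurance.
Seller's account: goods 450413.46 + export clearance 200.83 + origin terminal 803.39 + freight 3722.16 = 455139.84
Buyer's account: brokerage 75.00 + duty 2067.33 + delivery 756.75 = 2899.08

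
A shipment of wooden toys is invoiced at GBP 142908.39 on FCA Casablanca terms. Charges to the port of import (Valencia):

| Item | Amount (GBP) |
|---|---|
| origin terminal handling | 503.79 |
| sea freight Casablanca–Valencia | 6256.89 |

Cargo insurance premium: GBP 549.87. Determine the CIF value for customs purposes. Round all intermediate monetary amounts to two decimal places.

CIF = FCA price + pre-shipment costs + freight + insurance
CIF = 142908.39 + 503.79 + 6256.89 + 549.87 = 150218.94

CIF value: GBP 150218.94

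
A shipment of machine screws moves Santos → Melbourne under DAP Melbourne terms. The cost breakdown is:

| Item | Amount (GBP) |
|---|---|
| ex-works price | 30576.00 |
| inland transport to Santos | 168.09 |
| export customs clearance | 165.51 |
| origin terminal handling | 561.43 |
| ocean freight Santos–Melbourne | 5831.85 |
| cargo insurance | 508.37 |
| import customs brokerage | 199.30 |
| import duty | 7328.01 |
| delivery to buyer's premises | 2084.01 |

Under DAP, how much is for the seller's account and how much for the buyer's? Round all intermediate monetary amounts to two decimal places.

DAP: the seller bears all costs to the named destination except import duty and clearance.
Seller's account: goods 30576.00 + inland to port 168.09 + export clearance 165.51 + origin terminal 561.43 + freight 5831.85 + insurance 508.37 + delivery 2084.01 = 39895.26
Buyer's account: brokerage 199.30 + duty 7328.01 = 7527.31

Seller: GBP 39895.26; buyer: GBP 7527.31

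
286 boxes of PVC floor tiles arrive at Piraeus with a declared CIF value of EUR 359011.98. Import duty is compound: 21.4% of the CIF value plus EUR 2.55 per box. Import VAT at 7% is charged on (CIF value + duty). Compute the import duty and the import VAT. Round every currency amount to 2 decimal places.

Ad valorem component: 359011.98 × 21.4% = 76828.56
Specific component: 286 × 2.55 = 729.30
Import duty = 76828.56 + 729.30 = 77557.86
VAT base = CIF + duty = 359011.98 + 77557.86 = 436569.84
Import VAT = 436569.84 × 7% = 30559.89

Import duty: EUR 77557.86; import VAT: EUR 30559.89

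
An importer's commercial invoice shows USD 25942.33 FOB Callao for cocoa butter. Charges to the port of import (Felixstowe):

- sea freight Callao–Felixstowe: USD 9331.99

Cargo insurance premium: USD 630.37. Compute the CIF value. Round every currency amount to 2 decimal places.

CIF value: USD 35904.69

CIF = FOB price + freight + insurance
CIF = 25942.33 + 9331.99 + 630.37 = 35904.69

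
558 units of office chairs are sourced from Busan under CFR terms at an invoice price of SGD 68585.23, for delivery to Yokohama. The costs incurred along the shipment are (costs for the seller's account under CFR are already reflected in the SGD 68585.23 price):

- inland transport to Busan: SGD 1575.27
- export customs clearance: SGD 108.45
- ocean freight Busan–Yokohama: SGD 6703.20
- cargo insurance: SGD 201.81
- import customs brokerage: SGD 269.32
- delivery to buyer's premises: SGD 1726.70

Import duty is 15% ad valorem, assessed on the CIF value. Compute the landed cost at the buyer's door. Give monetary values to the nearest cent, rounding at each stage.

CFR: the seller pays costs through ocean freight to the destination port, but not insurance.
Already in the invoice (seller's account under CFR): inland to port, export clearance, freight — exclude.
CIF value = CFR price + insurance = 68585.23 + 201.81 = 68787.04
Import duty = 68787.04 × 15% = 10318.06
Buyer bears: insurance 201.81 + brokerage 269.32 + delivery 1726.70 + duty 10318.06 = 12515.89
Landed cost = invoice 68585.23 + 12515.89 = 81101.12

Total landed cost: SGD 81101.12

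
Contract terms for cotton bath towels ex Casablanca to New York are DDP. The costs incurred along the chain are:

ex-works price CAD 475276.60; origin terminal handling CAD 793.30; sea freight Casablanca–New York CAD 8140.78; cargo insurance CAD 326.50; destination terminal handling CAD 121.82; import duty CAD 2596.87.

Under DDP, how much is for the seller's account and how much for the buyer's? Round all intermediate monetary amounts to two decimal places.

DDP: the seller bears all costs including import duty.
Seller's account: goods 475276.60 + origin terminal 793.30 + freight 8140.78 + insurance 326.50 + destination terminal 121.82 + duty 2596.87 = 487255.87
Buyer's account: 0.00

Seller: CAD 487255.87; buyer: CAD 0.00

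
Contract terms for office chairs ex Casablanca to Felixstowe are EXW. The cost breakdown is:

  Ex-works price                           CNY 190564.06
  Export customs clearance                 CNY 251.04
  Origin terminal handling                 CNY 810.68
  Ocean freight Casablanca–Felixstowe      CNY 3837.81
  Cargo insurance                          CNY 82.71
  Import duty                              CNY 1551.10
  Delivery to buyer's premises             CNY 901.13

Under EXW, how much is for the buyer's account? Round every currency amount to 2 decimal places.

EXW: the seller makes goods available at their premises; the buyer bears all onward costs.
Seller's account: goods 190564.06 = 190564.06
Buyer's account: export clearance 251.04 + origin terminal 810.68 + freight 3837.81 + insurance 82.71 + duty 1551.10 + delivery 901.13 = 7434.47

Buyer's account: CNY 7434.47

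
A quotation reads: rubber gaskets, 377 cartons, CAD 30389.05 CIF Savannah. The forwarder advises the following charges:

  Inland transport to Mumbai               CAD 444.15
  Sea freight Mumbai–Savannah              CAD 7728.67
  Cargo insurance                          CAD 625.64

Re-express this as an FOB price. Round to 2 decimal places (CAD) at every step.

Not relevant to the conversion: inland to port — on the seller under both CIF and FOB; already in the CIF price and stays in the FOB price.
From CIF to FOB, the seller no longer bears: freight, insurance.
FOB price = 30389.05 − 7728.67 − 625.64 = 22034.74

FOB price: CAD 22034.74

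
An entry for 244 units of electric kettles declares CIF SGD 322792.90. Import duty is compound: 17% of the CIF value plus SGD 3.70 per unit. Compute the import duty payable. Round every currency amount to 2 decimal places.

Import duty: SGD 55777.59

Ad valorem component: 322792.90 × 17% = 54874.79
Specific component: 244 × 3.70 = 902.80
Import duty = 54874.79 + 902.80 = 55777.59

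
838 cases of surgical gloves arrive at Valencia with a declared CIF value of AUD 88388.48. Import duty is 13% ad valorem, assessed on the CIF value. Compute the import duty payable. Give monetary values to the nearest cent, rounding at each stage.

Import duty = 88388.48 × 13% = 11490.50

Import duty: AUD 11490.50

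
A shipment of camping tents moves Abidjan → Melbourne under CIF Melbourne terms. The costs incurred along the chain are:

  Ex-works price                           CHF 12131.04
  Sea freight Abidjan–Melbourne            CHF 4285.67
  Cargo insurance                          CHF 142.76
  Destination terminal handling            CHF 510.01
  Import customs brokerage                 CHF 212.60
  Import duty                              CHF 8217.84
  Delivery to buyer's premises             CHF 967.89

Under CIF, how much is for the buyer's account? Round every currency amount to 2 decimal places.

Buyer's account: CHF 9908.34

CIF: the seller pays costs through ocean freight and marine insurance to the destination port.
Seller's account: goods 12131.04 + freight 4285.67 + insurance 142.76 = 16559.47
Buyer's account: destination terminal 510.01 + brokerage 212.60 + duty 8217.84 + delivery 967.89 = 9908.34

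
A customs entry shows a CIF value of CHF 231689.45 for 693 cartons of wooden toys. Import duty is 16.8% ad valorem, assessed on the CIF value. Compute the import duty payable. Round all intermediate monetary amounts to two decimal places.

Import duty: CHF 38923.83

Import duty = 231689.45 × 16.8% = 38923.83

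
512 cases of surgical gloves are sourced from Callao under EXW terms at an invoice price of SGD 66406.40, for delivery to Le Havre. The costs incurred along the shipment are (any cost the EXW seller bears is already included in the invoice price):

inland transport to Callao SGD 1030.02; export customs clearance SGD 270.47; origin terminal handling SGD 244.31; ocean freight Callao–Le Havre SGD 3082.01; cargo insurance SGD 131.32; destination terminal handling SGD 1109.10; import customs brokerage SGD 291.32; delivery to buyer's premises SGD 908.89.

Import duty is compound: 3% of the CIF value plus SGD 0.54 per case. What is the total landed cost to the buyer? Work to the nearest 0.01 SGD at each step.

Total landed cost: SGD 75885.26

EXW: the seller makes goods available at their premises; the buyer bears all onward costs.
CIF value = EXW price + inland to port + export clearance + origin terminal + freight + insurance = 66406.40 + 1030.02 + 270.47 + 244.31 + 3082.01 + 131.32 = 71164.53
Ad valorem component: 71164.53 × 3% = 2134.94
Specific component: 512 × 0.54 = 276.48
Import duty = 2134.94 + 276.48 = 2411.42
Buyer bears: inland to port 1030.02 + export clearance 270.47 + origin terminal 244.31 + freight 3082.01 + insurance 131.32 + destination terminal 1109.10 + brokerage 291.32 + delivery 908.89 + duty 2411.42 = 9478.86
Landed cost = invoice 66406.40 + 9478.86 = 75885.26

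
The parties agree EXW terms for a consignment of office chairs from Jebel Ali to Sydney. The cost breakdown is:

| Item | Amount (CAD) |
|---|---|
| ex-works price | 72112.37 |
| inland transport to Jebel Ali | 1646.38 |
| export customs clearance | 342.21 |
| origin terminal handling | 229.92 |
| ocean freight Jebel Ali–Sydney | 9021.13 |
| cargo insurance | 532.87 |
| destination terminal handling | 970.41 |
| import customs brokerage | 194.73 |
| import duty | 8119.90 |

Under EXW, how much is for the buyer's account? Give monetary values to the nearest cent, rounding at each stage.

EXW: the seller makes goods available at their premises; the buyer bears all onward costs.
Seller's account: goods 72112.37 = 72112.37
Buyer's account: inland to port 1646.38 + export clearance 342.21 + origin terminal 229.92 + freight 9021.13 + insurance 532.87 + destination terminal 970.41 + brokerage 194.73 + duty 8119.90 = 21057.55

Buyer's account: CAD 21057.55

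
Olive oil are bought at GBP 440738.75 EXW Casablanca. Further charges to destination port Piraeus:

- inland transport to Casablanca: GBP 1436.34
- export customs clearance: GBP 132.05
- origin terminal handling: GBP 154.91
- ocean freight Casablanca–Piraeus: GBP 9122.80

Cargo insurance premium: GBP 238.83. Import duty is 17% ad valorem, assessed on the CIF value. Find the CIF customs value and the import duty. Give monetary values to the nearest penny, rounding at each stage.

CIF = EXW price + pre-shipment costs + freight + insurance
CIF = 440738.75 + 1436.34 + 132.05 + 154.91 + 9122.80 + 238.83 = 451823.68
Import duty = 451823.68 × 17% = 76810.03

CIF value: GBP 451823.68; import duty: GBP 76810.03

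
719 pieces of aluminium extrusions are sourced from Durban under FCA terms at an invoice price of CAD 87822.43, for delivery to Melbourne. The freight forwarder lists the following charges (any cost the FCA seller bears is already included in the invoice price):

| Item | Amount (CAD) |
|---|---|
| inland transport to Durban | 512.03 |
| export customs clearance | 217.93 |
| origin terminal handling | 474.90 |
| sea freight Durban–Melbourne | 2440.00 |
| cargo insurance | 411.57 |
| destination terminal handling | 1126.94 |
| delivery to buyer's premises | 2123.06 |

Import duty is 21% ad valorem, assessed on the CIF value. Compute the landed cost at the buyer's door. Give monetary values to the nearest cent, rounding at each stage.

Total landed cost: CAD 113540.17

FCA: the seller delivers export-cleared goods to the carrier; the buyer bears costs from that point.
Already in the invoice (seller's account under FCA): inland to port, export clearance — exclude.
CIF value = FCA price + origin terminal + freight + insurance = 87822.43 + 474.90 + 2440.00 + 411.57 = 91148.90
Import duty = 91148.90 × 21% = 19141.27
Buyer bears: origin terminal 474.90 + freight 2440.00 + insurance 411.57 + destination terminal 1126.94 + delivery 2123.06 + duty 19141.27 = 25717.74
Landed cost = invoice 87822.43 + 25717.74 = 113540.17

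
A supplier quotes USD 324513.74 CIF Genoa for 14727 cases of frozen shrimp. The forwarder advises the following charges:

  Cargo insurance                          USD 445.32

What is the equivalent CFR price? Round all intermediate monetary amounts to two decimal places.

From CIF to CFR, the seller no longer bears: insurance.
CFR price = 324513.74 − 445.32 = 324068.42

CFR price: USD 324068.42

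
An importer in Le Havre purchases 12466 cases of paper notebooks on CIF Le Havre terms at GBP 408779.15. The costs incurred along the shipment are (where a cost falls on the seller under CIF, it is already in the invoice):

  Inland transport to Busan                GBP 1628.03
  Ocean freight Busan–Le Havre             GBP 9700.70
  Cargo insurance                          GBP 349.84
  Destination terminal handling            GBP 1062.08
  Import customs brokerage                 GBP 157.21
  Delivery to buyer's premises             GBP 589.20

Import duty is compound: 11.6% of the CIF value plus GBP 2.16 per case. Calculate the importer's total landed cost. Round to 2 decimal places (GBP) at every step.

Total landed cost: GBP 484932.58

CIF: the seller pays costs through ocean freight and marine insurance to the destination port.
Already in the invoice (seller's account under CIF): inland to port, freight, insurance — exclude.
The CIF price already equals the CIF value: 408779.15
Ad valorem component: 408779.15 × 11.6% = 47418.38
Specific component: 12466 × 2.16 = 26926.56
Import duty = 47418.38 + 26926.56 = 74344.94
Buyer bears: destination terminal 1062.08 + brokerage 157.21 + delivery 589.20 + duty 74344.94 = 76153.43
Landed cost = invoice 408779.15 + 76153.43 = 484932.58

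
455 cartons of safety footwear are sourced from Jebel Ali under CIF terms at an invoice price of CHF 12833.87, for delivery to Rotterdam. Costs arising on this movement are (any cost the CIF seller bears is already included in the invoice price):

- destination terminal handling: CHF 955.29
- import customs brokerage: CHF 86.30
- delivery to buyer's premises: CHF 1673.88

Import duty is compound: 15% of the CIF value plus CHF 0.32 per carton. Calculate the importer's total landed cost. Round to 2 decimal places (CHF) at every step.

CIF: the seller pays costs through ocean freight and marine insurance to the destination port.
The CIF price already equals the CIF value: 12833.87
Ad valorem component: 12833.87 × 15% = 1925.08
Specific component: 455 × 0.32 = 145.60
Import duty = 1925.08 + 145.60 = 2070.68
Buyer bears: destination terminal 955.29 + brokerage 86.30 + delivery 1673.88 + duty 2070.68 = 4786.15
Landed cost = invoice 12833.87 + 4786.15 = 17620.02

Total landed cost: CHF 17620.02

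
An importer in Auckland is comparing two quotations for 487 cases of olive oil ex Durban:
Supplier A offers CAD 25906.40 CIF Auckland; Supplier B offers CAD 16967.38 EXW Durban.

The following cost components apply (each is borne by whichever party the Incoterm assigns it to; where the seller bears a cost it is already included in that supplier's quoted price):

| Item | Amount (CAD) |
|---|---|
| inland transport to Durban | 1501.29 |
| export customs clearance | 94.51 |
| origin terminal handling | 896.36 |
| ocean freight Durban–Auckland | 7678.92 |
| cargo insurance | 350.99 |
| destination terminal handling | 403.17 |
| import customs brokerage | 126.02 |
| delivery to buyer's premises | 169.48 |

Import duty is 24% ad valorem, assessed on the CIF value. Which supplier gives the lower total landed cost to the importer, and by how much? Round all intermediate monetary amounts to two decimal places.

Supplier A (CIF):
The CIF price already equals the CIF value: 25906.40
Import duty = 25906.40 × 24% = 6217.54
Buyer bears (A): 403.17 + 126.02 + 169.48 = 698.67
Landed cost (A) = invoice 25906.40 + 698.67 + duty 6217.54 = 32822.61
Supplier B (EXW):
CIF value = EXW price + inland to port + export clearance + origin terminal + freight + insurance = 16967.38 + 1501.29 + 94.51 + 896.36 + 7678.92 + 350.99 = 27489.45
Import duty = 27489.45 × 24% = 6597.47
Buyer bears (B): 1501.29 + 94.51 + 896.36 + 7678.92 + 350.99 + 403.17 + 126.02 + 169.48 = 11220.74
Landed cost (B) = invoice 16967.38 + 11220.74 + duty 6597.47 = 34785.59
Difference = |32822.61 − 34785.59| = 1962.98

Supplier A is cheaper by CAD 1962.98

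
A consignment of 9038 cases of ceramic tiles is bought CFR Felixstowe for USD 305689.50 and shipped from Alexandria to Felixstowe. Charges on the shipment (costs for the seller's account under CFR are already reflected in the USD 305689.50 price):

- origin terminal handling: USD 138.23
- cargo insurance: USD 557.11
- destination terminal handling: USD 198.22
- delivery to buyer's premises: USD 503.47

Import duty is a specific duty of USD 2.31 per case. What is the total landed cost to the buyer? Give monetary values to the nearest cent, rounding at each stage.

CFR: the seller pays costs through ocean freight to the destination port, but not insurance.
Already in the invoice (seller's account under CFR): origin terminal — exclude.
CIF value = CFR price + insurance = 305689.50 + 557.11 = 306246.61
Import duty = 9038 × 2.31 = 20877.78
Buyer bears: insurance 557.11 + destination terminal 198.22 + delivery 503.47 + duty 20877.78 = 22136.58
Landed cost = invoice 305689.50 + 22136.58 = 327826.08

Total landed cost: USD 327826.08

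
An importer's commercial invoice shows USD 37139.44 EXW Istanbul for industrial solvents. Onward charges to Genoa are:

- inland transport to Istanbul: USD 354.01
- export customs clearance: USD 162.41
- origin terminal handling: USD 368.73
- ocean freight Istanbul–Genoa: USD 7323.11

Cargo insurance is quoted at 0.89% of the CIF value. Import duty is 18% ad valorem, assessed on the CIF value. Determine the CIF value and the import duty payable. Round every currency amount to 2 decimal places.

Let C be the CIF value. C = EXW price + pre-shipment costs + freight + 0.89% × C
C − 0.89% × C = 37139.44 + 354.01 + 162.41 + 368.73 + 7323.11
0.9911 × C = 45347.70
C = 45347.70 / 0.9911 = 45754.92
Insurance premium = 0.89% × 45754.92 = 407.22
Import duty = 45754.92 × 18% = 8235.89

CIF value: USD 45754.92; import duty: USD 8235.89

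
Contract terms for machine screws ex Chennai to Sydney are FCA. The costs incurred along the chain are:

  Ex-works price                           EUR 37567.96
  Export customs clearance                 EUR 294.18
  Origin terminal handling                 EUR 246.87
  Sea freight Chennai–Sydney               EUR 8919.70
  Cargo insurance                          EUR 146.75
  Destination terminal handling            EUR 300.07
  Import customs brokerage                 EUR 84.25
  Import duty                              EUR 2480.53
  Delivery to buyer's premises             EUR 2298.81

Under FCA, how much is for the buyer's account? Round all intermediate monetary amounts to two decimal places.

FCA: the seller delivers export-cleared goods to the carrier; the buyer bears costs from that point.
Seller's account: goods 37567.96 + export clearance 294.18 = 37862.14
Buyer's account: origin terminal 246.87 + freight 8919.70 + insurance 146.75 + destination terminal 300.07 + brokerage 84.25 + duty 2480.53 + delivery 2298.81 = 14476.98

Buyer's account: EUR 14476.98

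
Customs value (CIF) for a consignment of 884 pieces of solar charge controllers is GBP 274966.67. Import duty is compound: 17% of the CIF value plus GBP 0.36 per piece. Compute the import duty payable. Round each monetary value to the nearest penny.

Ad valorem component: 274966.67 × 17% = 46744.33
Specific component: 884 × 0.36 = 318.24
Import duty = 46744.33 + 318.24 = 47062.57

Import duty: GBP 47062.57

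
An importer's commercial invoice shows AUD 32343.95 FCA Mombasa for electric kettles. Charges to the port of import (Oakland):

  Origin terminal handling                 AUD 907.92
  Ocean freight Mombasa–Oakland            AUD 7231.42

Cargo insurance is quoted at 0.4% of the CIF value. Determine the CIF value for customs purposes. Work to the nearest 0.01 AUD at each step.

Let C be the CIF value. C = FCA price + pre-shipment costs + freight + 0.4% × C
C − 0.4% × C = 32343.95 + 907.92 + 7231.42
0.996 × C = 40483.29
C = 40483.29 / 0.996 = 40645.87
Insurance premium = 0.4% × 40645.87 = 162.58

CIF value: AUD 40645.87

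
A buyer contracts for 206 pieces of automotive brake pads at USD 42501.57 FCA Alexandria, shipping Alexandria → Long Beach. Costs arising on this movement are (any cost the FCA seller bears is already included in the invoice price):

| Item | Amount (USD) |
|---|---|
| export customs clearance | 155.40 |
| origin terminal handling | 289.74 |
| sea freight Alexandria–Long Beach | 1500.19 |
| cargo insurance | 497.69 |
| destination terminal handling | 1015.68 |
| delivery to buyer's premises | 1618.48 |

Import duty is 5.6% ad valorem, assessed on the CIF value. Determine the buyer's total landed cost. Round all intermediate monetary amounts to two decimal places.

Total landed cost: USD 49931.54

FCA: the seller delivers export-cleared goods to the carrier; the buyer bears costs from that point.
Already in the invoice (seller's account under FCA): export clearance — exclude.
CIF value = FCA price + origin terminal + freight + insurance = 42501.57 + 289.74 + 1500.19 + 497.69 = 44789.19
Import duty = 44789.19 × 5.6% = 2508.19
Buyer bears: origin terminal 289.74 + freight 1500.19 + insurance 497.69 + destination terminal 1015.68 + delivery 1618.48 + duty 2508.19 = 7429.97
Landed cost = invoice 42501.57 + 7429.97 = 49931.54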